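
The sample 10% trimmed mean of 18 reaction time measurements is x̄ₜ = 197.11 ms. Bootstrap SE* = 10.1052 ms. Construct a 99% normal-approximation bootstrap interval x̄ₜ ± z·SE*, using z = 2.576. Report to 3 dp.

(171.079, 223.141)

Margin = 2.576 × 10.1052 = 26.0310
Interval: 197.11 ± 26.0310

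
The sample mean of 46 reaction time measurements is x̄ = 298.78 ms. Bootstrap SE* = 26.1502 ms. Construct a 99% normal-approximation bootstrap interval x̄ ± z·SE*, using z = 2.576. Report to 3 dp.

(231.417, 366.143)

Margin = 2.576 × 26.1502 = 67.3629
Interval: 298.78 ± 67.3629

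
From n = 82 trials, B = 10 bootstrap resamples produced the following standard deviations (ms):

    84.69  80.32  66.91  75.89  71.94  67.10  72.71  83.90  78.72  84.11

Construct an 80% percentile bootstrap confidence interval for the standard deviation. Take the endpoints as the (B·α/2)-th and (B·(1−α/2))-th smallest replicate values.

(66.91, 84.11)

Sorted replicates: 66.91, 67.10, 71.94, 72.71, 75.89, 78.72, 80.32, 83.90, 84.11, 84.69
α = 0.20; lower rank = 10 × 0.100 = 1; upper rank = 10 × 0.900 = 9.
The 1st smallest replicate is 66.91; the 9th is 84.11.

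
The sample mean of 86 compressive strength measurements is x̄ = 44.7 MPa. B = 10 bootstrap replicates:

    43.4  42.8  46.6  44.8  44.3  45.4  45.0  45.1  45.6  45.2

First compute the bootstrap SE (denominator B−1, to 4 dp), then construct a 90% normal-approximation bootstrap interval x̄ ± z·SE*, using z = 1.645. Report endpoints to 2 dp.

Mean of replicates = 44.8200; sum of squared deviations = 10.7360; SE* = √(10.7360/9) = 1.0922
Margin = 1.645 × 1.0922 = 1.797
Interval: 44.7 ± 1.797

(42.90, 46.50)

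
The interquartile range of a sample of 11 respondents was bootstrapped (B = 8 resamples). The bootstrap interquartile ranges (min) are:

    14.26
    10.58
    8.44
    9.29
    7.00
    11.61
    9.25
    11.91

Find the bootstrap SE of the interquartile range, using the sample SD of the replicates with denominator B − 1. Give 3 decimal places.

Bootstrap SE is the standard deviation of the 8 replicate interquartile ranges.
Mean of replicates: (14.26 + 10.58 + 8.44 + 9.29 + 7.00 + 11.61 + 9.25 + 11.91) / 8 = 82.3400 / 8 = 10.2925
Sum of squared deviations: (+3.9675)² + (+0.2875)² + (−1.8525)² + (−1.0025)² + (−3.2925)² + (+1.3175)² + (−1.0425)² + (+1.6175)² = 36.5399
Variance = 36.5399 / 7 = 5.2200
SE* = √5.2200

SE* = 2.285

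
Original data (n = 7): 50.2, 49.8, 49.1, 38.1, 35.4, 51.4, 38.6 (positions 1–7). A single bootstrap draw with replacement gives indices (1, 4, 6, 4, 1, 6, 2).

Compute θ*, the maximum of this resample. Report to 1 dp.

θ* = 51.4

Resample values: 50.2, 38.1, 51.4, 38.1, 50.2, 51.4, 49.8.
Maximum = 51.4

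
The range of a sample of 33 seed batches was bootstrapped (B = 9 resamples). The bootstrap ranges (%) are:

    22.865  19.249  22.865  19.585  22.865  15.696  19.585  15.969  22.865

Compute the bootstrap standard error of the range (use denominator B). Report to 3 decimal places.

Bootstrap SE is the standard deviation of the 9 replicate ranges.
Mean of replicates: (22.865 + 19.249 + 22.865 + 19.585 + 22.865 + 15.696 + 19.585 + 15.969 + 22.865) / 9 = 181.5440 / 9 = 20.1716
Sum of squared deviations: (+2.6934)² + (−0.9226)² + (+2.6934)² + (−0.5866)² + (+2.6934)² + (−4.4756)² + (−0.5866)² + (−4.2026)² + (+2.6934)² = 68.2498
Variance = 68.2498 / 9 = 7.5833
SE* = √7.5833

SE* = 2.754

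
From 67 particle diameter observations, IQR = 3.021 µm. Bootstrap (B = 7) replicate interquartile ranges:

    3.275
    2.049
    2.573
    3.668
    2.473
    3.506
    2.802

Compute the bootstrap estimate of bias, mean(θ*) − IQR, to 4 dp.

mean(θ*) = (3.275 + 2.049 + 2.573 + 3.668 + 2.473 + 3.506 + 2.802) / 7 = 2.90657
bias = 2.90657 − 3.021

bias = −0.1144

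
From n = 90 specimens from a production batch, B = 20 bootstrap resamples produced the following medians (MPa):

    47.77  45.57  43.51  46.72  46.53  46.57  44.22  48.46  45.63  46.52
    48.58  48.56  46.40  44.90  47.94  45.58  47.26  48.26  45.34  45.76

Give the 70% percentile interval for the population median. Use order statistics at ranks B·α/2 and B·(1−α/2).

Sorted replicates: 43.51, 44.22, 44.90, 45.34, 45.57, 45.58, 45.63, 45.76, 46.40, 46.52, 46.53, 46.57, 46.72, 47.26, 47.77, 47.94, 48.26, 48.46, 48.56, 48.58
α = 0.30; lower rank = 20 × 0.150 = 3; upper rank = 20 × 0.850 = 17.
The 3rd smallest replicate is 44.90; the 17th is 48.26.

(44.90, 48.26)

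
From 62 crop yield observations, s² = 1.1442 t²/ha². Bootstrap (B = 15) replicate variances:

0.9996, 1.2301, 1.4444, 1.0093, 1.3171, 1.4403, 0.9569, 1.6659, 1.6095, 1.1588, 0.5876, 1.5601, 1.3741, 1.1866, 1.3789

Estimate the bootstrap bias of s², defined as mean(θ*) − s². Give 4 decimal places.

mean(θ*) = (0.9996 + 1.2301 + 1.4444 + 1.0093 + 1.3171 + 1.4403 + 0.9569 + 1.6659 + 1.6095 + 1.1588 + 0.5876 + 1.5601 + 1.3741 + 1.1866 + 1.3789) / 15 = 1.26128
bias = 1.26128 − 1.1442

bias = +0.1171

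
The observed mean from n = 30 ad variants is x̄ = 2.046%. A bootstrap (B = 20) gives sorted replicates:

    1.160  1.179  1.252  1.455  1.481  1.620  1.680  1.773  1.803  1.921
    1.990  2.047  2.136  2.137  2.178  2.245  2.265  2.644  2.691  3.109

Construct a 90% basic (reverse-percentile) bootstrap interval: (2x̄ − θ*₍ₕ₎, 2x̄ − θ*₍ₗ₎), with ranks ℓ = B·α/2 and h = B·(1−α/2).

(1.401, 2.932)

Percentile endpoints at ranks 1 and 19: θ*₍1₎ = 1.160, θ*₍19₎ = 2.691.
Basic interval reflects these around x̄:
  lower = 2 × 2.046 − 2.691 = 1.401
  upper = 2 × 2.046 − 1.160 = 2.932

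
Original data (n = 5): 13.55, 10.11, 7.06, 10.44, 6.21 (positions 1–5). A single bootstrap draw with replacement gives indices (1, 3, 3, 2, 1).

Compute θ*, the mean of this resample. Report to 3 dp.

θ* = 10.266

Resample values: 13.55, 7.06, 7.06, 10.11, 13.55.
Mean = (13.55 + 7.06 + 7.06 + 10.11 + 13.55) / 5 = 51.330 / 5 = 10.266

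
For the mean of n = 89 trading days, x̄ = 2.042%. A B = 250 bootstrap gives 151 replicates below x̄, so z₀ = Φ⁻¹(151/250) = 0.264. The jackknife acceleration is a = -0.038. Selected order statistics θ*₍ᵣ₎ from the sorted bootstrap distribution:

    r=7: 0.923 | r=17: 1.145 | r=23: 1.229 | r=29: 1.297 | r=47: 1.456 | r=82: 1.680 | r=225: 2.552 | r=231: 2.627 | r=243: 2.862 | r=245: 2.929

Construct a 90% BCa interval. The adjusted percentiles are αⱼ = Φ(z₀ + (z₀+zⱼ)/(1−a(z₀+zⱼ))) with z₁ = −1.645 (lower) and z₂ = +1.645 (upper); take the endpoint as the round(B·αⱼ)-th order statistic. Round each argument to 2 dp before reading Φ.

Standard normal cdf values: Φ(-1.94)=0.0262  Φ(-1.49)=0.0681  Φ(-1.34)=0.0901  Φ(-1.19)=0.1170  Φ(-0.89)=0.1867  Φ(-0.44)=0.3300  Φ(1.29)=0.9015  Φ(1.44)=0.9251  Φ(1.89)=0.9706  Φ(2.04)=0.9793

Lower: z₀ + z₁ = 0.264 + (-1.645) = -1.381; 1 − a(z₀+z₁) = 1 − (-0.038)(-1.381) = 0.9475; argument = 0.264 + (-1.381)/0.9475 = -1.1935 → -1.19.
α₁ = Φ(-1.19) = 0.1170; rank = round(250 × 0.1170) = 29; θ*₍29₎ = 1.297.
Upper: z₀ + z₂ = 1.909; 1 − a(z₀+z₂) = 1.0725; argument = 2.0439 → 2.04; α₂ = 0.9793; rank = 245; θ*₍245₎ = 2.929.

(1.297, 2.929)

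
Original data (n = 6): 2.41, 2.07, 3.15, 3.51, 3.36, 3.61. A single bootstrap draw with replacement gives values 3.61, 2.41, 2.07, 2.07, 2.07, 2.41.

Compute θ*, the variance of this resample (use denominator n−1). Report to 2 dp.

Mean = 2.4400; sum of squared deviations = 1.7814
s² = 1.7814 / 5 = 0.3563

θ* = 0.36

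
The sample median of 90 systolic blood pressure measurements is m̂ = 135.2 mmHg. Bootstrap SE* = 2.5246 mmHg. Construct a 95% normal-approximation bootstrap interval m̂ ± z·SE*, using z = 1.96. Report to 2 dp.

Margin = 1.96 × 2.5246 = 4.948
Interval: 135.2 ± 4.948

(130.25, 140.15)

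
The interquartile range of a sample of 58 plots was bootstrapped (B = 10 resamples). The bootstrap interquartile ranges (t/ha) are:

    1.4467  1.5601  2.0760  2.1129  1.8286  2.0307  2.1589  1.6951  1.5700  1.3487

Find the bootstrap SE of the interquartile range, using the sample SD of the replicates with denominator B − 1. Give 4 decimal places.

Bootstrap SE is the standard deviation of the 10 replicate interquartile ranges.
Mean of replicates: (1.4467 + 1.5601 + 2.0760 + 2.1129 + 1.8286 + 2.0307 + 2.1589 + 1.6951 + 1.5700 + 1.3487) / 10 = 17.82770 / 10 = 1.78277
Sum of squared deviations: (−0.33607)² + (−0.22267)² + (+0.29323)² + (+0.33013)² + (+0.04583)² + (+0.24793)² + (+0.37613)² + (−0.08767)² + (−0.21277)² + (−0.43407)² = 0.80391
Variance = 0.80391 / 9 = 0.08932
SE* = √0.08932

SE* = 0.2989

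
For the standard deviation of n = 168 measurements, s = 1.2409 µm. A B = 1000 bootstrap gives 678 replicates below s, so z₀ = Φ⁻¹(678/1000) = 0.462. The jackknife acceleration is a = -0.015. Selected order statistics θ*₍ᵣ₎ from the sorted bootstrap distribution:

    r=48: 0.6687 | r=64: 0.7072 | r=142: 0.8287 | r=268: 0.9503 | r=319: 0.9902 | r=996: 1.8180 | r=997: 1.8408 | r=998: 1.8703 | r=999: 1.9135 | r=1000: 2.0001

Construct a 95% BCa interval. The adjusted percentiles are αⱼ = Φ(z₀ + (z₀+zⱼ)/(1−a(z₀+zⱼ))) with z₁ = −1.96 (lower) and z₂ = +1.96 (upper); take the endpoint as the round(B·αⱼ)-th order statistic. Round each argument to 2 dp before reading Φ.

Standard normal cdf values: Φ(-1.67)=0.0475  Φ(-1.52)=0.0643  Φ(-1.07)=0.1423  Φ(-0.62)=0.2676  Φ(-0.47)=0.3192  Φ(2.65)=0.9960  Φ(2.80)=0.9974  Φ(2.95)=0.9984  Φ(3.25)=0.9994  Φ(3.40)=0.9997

(0.8287, 1.8408)

Lower: z₀ + z₁ = 0.462 + (-1.960) = -1.498; 1 − a(z₀+z₁) = 1 − (-0.015)(-1.498) = 0.9775; argument = 0.462 + (-1.498)/0.9775 = -1.0704 → -1.07.
α₁ = Φ(-1.07) = 0.1423; rank = round(1000 × 0.1423) = 142; θ*₍142₎ = 0.8287.
Upper: z₀ + z₂ = 2.422; 1 − a(z₀+z₂) = 1.0363; argument = 2.7991 → 2.80; α₂ = 0.9974; rank = 997; θ*₍997₎ = 1.8408.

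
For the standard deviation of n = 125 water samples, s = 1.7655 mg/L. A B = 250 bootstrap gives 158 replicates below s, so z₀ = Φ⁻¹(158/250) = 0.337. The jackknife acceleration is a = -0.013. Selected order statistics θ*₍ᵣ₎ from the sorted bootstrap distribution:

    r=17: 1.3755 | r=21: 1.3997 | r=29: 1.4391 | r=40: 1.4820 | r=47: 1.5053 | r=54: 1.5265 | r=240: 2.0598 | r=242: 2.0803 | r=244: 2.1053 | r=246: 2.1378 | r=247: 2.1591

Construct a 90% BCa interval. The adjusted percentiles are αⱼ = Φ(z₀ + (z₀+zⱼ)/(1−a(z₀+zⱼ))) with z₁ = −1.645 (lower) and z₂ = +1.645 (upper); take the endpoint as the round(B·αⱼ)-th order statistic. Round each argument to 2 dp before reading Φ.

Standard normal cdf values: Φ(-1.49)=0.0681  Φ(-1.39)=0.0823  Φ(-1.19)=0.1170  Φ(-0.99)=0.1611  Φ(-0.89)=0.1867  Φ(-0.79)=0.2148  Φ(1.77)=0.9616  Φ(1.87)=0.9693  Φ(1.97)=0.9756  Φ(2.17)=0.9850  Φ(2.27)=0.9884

(1.4820, 2.1591)

Lower: z₀ + z₁ = 0.337 + (-1.645) = -1.308; 1 − a(z₀+z₁) = 1 − (-0.013)(-1.308) = 0.9830; argument = 0.337 + (-1.308)/0.9830 = -0.9936 → -0.99.
α₁ = Φ(-0.99) = 0.1611; rank = round(250 × 0.1611) = 40; θ*₍40₎ = 1.4820.
Upper: z₀ + z₂ = 1.982; 1 − a(z₀+z₂) = 1.0258; argument = 2.2692 → 2.27; α₂ = 0.9884; rank = 247; θ*₍247₎ = 2.1591.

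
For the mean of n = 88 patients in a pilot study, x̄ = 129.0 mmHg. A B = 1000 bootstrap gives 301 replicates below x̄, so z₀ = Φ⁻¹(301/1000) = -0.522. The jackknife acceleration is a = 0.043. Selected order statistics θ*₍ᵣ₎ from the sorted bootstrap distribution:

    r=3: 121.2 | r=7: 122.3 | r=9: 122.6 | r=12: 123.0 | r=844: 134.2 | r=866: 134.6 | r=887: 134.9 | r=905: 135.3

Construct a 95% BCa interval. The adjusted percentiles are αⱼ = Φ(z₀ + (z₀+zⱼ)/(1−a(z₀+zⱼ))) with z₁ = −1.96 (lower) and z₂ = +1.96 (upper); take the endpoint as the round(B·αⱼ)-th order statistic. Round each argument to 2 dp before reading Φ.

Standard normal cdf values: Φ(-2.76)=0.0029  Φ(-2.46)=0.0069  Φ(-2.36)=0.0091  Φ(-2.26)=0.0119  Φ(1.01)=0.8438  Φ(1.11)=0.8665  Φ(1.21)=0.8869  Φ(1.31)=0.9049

Lower: z₀ + z₁ = -0.522 + (-1.960) = -2.482; 1 − a(z₀+z₁) = 1 − (0.043)(-2.482) = 1.1067; argument = -0.522 + (-2.482)/1.1067 = -2.7647 → -2.76.
α₁ = Φ(-2.76) = 0.0029; rank = round(1000 × 0.0029) = 3; θ*₍3₎ = 121.2.
Upper: z₀ + z₂ = 1.438; 1 − a(z₀+z₂) = 0.9382; argument = 1.0108 → 1.01; α₂ = 0.8438; rank = 844; θ*₍844₎ = 134.2.

(121.2, 134.2)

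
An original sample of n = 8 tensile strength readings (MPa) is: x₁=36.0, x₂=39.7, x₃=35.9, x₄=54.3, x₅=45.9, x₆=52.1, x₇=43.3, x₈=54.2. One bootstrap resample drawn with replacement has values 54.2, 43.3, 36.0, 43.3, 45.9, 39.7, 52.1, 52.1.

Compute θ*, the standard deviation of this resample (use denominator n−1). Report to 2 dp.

Mean = 45.8250; sum of squared deviations = 295.6950
s² = 295.6950 / 7 = 42.2421
s = √42.2421 = 6.50

θ* = 6.50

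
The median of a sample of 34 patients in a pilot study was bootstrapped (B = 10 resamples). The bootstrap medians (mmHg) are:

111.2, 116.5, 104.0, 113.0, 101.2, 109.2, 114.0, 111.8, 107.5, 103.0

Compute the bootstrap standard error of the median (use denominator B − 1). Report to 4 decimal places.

Bootstrap SE is the standard deviation of the 10 replicate medians.
Mean of replicates: (111.2 + 116.5 + 104.0 + 113.0 + 101.2 + 109.2 + 114.0 + 111.8 + 107.5 + 103.0) / 10 = 1091.40000 / 10 = 109.14000
Sum of squared deviations: (+2.06000)² + (+7.36000)² + (−5.14000)² + (+3.86000)² + (−7.94000)² + (+0.06000)² + (+4.86000)² + (+2.66000)² + (−1.64000)² + (−6.14000)² = 233.86400
Variance = 233.86400 / 9 = 25.98489
SE* = √25.98489

SE* = 5.0975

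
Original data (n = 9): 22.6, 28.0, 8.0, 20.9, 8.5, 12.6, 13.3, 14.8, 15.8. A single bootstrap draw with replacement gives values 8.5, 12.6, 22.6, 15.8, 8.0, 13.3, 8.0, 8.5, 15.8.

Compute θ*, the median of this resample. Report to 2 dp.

θ* = 12.60

Sorted: 8.0, 8.0, 8.5, 8.5, 12.6, 13.3, 15.8, 15.8, 22.6
Median = middle value = 12.60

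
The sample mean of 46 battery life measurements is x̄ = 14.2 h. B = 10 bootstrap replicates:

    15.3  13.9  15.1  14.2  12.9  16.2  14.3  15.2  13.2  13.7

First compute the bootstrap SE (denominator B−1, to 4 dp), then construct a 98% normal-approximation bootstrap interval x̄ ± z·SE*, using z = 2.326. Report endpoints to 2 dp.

(11.79, 16.61)

Mean of replicates = 14.4000; sum of squared deviations = 9.6600; SE* = √(9.6600/9) = 1.0360
Margin = 2.326 × 1.0360 = 2.410
Interval: 14.2 ± 2.410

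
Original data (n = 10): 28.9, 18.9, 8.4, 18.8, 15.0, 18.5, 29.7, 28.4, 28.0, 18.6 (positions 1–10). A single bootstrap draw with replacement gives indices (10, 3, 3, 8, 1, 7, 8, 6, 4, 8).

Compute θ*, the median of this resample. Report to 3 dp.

θ* = 23.600

Resample values: 18.6, 8.4, 8.4, 28.4, 28.9, 29.7, 28.4, 18.5, 18.8, 28.4.
Sorted: 8.4, 8.4, 18.5, 18.6, 18.8, 28.4, 28.4, 28.4, 28.9, 29.7
Median = average of the two middle values = 23.600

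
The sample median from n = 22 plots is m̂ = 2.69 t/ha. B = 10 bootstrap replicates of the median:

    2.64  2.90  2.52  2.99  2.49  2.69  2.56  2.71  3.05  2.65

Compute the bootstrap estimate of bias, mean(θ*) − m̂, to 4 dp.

mean(θ*) = (2.64 + 2.90 + 2.52 + 2.99 + 2.49 + 2.69 + 2.56 + 2.71 + 3.05 + 2.65) / 10 = 2.72000
bias = 2.72000 − 2.69

bias = +0.0300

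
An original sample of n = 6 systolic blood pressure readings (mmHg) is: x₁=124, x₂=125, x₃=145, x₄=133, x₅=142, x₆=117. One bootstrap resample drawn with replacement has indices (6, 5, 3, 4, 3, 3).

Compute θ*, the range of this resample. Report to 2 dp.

θ* = 28.00

Resample values: 117, 142, 145, 133, 145, 145.
Range = 145 − 117 = 28.00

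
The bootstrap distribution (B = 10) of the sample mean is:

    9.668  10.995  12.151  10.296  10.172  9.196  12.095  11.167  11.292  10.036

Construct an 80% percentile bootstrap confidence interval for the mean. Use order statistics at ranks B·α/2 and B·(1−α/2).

(9.196, 12.095)

Sorted replicates: 9.196, 9.668, 10.036, 10.172, 10.296, 10.995, 11.167, 11.292, 12.095, 12.151
α = 0.20; lower rank = 10 × 0.100 = 1; upper rank = 10 × 0.900 = 9.
The 1st smallest replicate is 9.196; the 9th is 12.095.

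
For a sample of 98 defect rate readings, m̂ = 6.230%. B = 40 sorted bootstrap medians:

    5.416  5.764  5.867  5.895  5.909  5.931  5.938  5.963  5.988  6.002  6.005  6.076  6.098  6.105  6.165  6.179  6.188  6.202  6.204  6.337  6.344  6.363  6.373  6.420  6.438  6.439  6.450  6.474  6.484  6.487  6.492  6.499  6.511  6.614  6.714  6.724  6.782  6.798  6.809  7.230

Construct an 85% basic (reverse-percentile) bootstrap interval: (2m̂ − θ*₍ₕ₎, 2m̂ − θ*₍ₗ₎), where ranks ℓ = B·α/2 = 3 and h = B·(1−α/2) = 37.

Percentile endpoints at ranks 3 and 37: θ*₍3₎ = 5.867, θ*₍37₎ = 6.782.
Basic interval reflects these around m̂:
  lower = 2 × 6.230 − 6.782 = 5.678
  upper = 2 × 6.230 − 5.867 = 6.593

(5.678, 6.593)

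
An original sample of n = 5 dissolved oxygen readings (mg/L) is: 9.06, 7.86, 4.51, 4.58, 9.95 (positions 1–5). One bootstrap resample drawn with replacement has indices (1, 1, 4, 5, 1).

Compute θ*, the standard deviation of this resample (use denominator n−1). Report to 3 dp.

Resample values: 9.06, 9.06, 4.58, 9.95, 9.06.
Mean = 8.3420; sum of squared deviations = 18.2849
s² = 18.2849 / 4 = 4.5712
s = √4.5712 = 2.138

θ* = 2.138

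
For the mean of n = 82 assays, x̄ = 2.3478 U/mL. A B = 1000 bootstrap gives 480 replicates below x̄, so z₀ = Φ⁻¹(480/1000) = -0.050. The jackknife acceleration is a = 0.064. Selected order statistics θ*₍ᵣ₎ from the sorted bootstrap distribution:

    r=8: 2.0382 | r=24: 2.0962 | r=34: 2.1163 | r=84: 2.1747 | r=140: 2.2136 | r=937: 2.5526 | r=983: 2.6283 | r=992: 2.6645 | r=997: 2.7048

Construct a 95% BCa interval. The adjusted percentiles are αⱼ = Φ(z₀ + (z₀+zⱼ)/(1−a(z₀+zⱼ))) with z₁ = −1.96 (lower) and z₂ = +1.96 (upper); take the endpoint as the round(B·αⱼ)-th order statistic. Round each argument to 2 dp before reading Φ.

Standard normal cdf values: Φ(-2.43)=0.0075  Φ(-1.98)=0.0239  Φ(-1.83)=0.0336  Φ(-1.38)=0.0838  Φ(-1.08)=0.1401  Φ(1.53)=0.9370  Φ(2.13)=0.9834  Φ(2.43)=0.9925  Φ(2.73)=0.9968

Lower: z₀ + z₁ = -0.050 + (-1.960) = -2.010; 1 − a(z₀+z₁) = 1 − (0.064)(-2.010) = 1.1286; argument = -0.050 + (-2.010)/1.1286 = -1.8309 → -1.83.
α₁ = Φ(-1.83) = 0.0336; rank = round(1000 × 0.0336) = 34; θ*₍34₎ = 2.1163.
Upper: z₀ + z₂ = 1.910; 1 − a(z₀+z₂) = 0.8778; argument = 2.1260 → 2.13; α₂ = 0.9834; rank = 983; θ*₍983₎ = 2.6283.

(2.1163, 2.6283)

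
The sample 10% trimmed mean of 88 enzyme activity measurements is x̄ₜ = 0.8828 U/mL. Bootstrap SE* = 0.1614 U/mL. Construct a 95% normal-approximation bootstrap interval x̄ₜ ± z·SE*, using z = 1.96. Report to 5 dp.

(0.56646, 1.19914)

Margin = 1.96 × 0.1614 = 0.316344
Interval: 0.8828 ± 0.316344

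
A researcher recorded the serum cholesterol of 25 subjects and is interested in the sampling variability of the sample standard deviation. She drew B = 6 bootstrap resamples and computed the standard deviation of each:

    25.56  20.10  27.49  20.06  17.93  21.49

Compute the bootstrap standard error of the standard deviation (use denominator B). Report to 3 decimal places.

Bootstrap SE is the standard deviation of the 6 replicate standard deviations.
Mean of replicates: (25.56 + 20.10 + 27.49 + 20.06 + 17.93 + 21.49) / 6 = 132.6300 / 6 = 22.1050
Sum of squared deviations: (+3.4550)² + (−2.0050)² + (+5.3850)² + (−2.0450)² + (−4.1750)² + (−0.6150)² = 66.9461
Variance = 66.9461 / 6 = 11.1577
SE* = √11.1577

SE* = 3.340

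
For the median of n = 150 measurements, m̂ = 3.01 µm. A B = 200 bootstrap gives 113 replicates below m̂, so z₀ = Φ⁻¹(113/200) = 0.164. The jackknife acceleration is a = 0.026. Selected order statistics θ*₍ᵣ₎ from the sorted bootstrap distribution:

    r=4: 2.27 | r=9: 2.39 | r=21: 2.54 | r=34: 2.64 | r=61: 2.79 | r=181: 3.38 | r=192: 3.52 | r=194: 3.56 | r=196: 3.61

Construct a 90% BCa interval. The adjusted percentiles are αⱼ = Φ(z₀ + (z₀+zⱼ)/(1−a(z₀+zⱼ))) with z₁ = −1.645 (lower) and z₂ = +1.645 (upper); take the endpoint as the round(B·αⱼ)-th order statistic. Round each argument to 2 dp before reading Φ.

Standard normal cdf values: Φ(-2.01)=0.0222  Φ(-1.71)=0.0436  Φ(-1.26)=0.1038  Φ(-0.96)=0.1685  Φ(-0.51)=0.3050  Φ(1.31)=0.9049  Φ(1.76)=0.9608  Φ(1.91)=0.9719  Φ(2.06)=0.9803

(2.54, 3.61)

Lower: z₀ + z₁ = 0.164 + (-1.645) = -1.481; 1 − a(z₀+z₁) = 1 − (0.026)(-1.481) = 1.0385; argument = 0.164 + (-1.481)/1.0385 = -1.2621 → -1.26.
α₁ = Φ(-1.26) = 0.1038; rank = round(200 × 0.1038) = 21; θ*₍21₎ = 2.54.
Upper: z₀ + z₂ = 1.809; 1 − a(z₀+z₂) = 0.9530; argument = 2.0623 → 2.06; α₂ = 0.9803; rank = 196; θ*₍196₎ = 3.61.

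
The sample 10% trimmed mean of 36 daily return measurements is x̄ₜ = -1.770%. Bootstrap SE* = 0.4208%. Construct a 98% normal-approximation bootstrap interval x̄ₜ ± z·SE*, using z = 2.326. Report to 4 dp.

(-2.7488, -0.7912)

Margin = 2.326 × 0.4208 = 0.97878
Interval: -1.770 ± 0.97878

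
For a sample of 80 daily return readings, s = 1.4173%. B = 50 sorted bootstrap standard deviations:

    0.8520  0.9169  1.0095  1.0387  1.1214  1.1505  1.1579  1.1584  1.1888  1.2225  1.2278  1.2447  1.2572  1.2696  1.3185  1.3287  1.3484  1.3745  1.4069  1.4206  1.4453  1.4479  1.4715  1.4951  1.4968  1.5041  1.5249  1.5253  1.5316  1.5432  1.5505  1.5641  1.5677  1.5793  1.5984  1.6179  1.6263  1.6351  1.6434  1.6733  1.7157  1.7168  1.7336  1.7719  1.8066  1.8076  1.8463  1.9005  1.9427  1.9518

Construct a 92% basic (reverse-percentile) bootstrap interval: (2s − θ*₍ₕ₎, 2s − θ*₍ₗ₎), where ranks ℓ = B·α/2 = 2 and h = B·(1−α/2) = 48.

(0.9341, 1.9177)

Percentile endpoints at ranks 2 and 48: θ*₍2₎ = 0.9169, θ*₍48₎ = 1.9005.
Basic interval reflects these around s:
  lower = 2 × 1.4173 − 1.9005 = 0.9341
  upper = 2 × 1.4173 − 0.9169 = 1.9177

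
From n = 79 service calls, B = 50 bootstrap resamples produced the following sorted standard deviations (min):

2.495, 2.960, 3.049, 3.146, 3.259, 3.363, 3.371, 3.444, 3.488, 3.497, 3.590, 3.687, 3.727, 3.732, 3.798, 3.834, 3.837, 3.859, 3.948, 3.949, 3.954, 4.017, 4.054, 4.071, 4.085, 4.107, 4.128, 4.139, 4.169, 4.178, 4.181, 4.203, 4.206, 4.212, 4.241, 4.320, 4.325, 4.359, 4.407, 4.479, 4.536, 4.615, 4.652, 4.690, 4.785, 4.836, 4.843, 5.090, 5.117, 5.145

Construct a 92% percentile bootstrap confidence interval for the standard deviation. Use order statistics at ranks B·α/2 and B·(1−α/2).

α = 0.08; lower rank = 50 × 0.040 = 2; upper rank = 50 × 0.960 = 48.
The 2nd smallest replicate is 2.960; the 48th is 5.090.

(2.960, 5.090)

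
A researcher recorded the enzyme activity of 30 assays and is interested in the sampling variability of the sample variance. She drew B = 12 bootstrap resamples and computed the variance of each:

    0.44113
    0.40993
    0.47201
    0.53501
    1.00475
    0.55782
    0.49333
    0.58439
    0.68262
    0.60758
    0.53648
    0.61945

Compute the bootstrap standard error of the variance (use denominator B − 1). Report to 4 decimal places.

Bootstrap SE is the standard deviation of the 12 replicate variances.
Mean of replicates: (0.44113 + 0.40993 + 0.47201 + 0.53501 + 1.00475 + 0.55782 + 0.49333 + 0.58439 + 0.68262 + 0.60758 + 0.53648 + 0.61945) / 12 = 6.944500 / 12 = 0.578708
Sum of squared deviations: (−0.137578)² + (−0.168778)² + (−0.106698)² + (−0.043698)² + (+0.426042)² + (−0.020888)² + (−0.085378)² + (+0.005682)² + (+0.103912)² + (+0.028872)² + (−0.042228)² + (+0.040742)² = 0.265052
Variance = 0.265052 / 11 = 0.024096
SE* = √0.024096

SE* = 0.1552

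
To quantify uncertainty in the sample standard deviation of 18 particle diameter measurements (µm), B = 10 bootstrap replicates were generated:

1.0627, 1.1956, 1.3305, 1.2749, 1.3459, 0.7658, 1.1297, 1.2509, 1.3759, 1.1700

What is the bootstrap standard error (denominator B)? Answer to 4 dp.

SE* = 0.1702

Bootstrap SE is the standard deviation of the 10 replicate standard deviations.
Mean of replicates: (1.0627 + 1.1956 + 1.3305 + 1.2749 + 1.3459 + 0.7658 + 1.1297 + 1.2509 + 1.3759 + 1.1700) / 10 = 11.90190 / 10 = 1.19019
Sum of squared deviations: (−0.12749)² + (+0.00541)² + (+0.14031)² + (+0.08471)² + (+0.15571)² + (−0.42439)² + (−0.06049)² + (+0.06071)² + (+0.18571)² + (−0.02019)² = 0.28974
Variance = 0.28974 / 10 = 0.02897
SE* = √0.02897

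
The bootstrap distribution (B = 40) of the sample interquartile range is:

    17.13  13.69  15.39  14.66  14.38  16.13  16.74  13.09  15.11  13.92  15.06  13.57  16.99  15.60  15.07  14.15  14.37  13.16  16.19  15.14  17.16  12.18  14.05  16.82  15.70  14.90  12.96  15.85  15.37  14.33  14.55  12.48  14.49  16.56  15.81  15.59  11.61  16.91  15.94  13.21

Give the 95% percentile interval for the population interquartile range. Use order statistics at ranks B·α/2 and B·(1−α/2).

Sorted replicates: 11.61, 12.18, 12.48, 12.96, 13.09, 13.16, 13.21, 13.57, 13.69, 13.92, 14.05, 14.15, 14.33, 14.37, 14.38, 14.49, 14.55, 14.66, 14.90, 15.06, 15.07, 15.11, 15.14, 15.37, 15.39, 15.59, 15.60, 15.70, 15.81, 15.85, 15.94, 16.13, 16.19, 16.56, 16.74, 16.82, 16.91, 16.99, 17.13, 17.16
α = 0.05; lower rank = 40 × 0.025 = 1; upper rank = 40 × 0.975 = 39.
The 1st smallest replicate is 11.61; the 39th is 17.13.

(11.61, 17.13)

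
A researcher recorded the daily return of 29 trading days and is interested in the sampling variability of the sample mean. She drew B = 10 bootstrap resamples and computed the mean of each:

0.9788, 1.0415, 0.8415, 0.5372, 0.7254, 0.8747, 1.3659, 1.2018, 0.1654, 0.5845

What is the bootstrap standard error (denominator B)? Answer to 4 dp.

SE* = 0.3306

Bootstrap SE is the standard deviation of the 10 replicate means.
Mean of replicates: (0.9788 + 1.0415 + 0.8415 + 0.5372 + 0.7254 + 0.8747 + 1.3659 + 1.2018 + 0.1654 + 0.5845) / 10 = 8.31670 / 10 = 0.83167
Sum of squared deviations: (+0.14713)² + (+0.20983)² + (+0.00983)² + (−0.29447)² + (−0.10627)² + (+0.04303)² + (+0.53423)² + (+0.37013)² + (−0.66627)² + (−0.24717)² = 1.09304
Variance = 1.09304 / 10 = 0.10930
SE* = √0.10930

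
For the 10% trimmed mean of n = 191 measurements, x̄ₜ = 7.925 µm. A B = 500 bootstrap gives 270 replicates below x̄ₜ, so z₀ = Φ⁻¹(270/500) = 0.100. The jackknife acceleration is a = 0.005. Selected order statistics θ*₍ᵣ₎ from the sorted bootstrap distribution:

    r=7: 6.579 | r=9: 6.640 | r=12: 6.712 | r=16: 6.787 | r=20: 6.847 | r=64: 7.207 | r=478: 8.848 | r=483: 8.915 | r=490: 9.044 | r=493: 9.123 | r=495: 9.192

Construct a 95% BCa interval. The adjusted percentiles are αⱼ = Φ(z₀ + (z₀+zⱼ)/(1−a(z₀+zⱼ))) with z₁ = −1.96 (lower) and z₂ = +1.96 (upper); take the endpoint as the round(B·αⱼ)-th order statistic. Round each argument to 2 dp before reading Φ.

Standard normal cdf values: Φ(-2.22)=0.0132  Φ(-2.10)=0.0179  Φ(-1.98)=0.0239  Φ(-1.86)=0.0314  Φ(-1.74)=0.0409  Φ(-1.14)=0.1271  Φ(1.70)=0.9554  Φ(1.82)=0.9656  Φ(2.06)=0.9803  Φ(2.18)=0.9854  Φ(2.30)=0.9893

(6.847, 9.123)

Lower: z₀ + z₁ = 0.100 + (-1.960) = -1.860; 1 − a(z₀+z₁) = 1 − (0.005)(-1.860) = 1.0093; argument = 0.100 + (-1.860)/1.0093 = -1.7429 → -1.74.
α₁ = Φ(-1.74) = 0.0409; rank = round(500 × 0.0409) = 20; θ*₍20₎ = 6.847.
Upper: z₀ + z₂ = 2.060; 1 − a(z₀+z₂) = 0.9897; argument = 2.1814 → 2.18; α₂ = 0.9854; rank = 493; θ*₍493₎ = 9.123.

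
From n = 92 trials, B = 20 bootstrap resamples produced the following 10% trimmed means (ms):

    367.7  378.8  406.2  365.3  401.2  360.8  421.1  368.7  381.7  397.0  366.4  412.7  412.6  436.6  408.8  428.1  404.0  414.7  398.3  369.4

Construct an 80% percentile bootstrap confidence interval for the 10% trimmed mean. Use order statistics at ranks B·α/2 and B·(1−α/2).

(365.3, 421.1)

Sorted replicates: 360.8, 365.3, 366.4, 367.7, 368.7, 369.4, 378.8, 381.7, 397.0, 398.3, 401.2, 404.0, 406.2, 408.8, 412.6, 412.7, 414.7, 421.1, 428.1, 436.6
α = 0.20; lower rank = 20 × 0.100 = 2; upper rank = 20 × 0.900 = 18.
The 2nd smallest replicate is 365.3; the 18th is 421.1.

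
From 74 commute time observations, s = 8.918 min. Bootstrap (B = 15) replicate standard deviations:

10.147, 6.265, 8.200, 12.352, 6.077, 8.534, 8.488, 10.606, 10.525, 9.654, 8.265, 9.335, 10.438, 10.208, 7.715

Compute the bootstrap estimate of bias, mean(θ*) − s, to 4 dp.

bias = +0.2026

mean(θ*) = (10.147 + 6.265 + 8.200 + 12.352 + 6.077 + 8.534 + 8.488 + 10.606 + 10.525 + 9.654 + 8.265 + 9.335 + 10.438 + 10.208 + 7.715) / 15 = 9.12060
bias = 9.12060 − 8.918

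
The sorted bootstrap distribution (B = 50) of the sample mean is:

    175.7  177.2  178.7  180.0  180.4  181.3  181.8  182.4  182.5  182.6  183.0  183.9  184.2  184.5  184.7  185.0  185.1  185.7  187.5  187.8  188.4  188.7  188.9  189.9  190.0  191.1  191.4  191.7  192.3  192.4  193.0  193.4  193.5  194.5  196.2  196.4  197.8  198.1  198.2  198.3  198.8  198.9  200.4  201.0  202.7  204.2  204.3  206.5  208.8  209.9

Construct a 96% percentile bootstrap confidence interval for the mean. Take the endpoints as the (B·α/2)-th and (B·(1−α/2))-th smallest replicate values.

α = 0.04; lower rank = 50 × 0.020 = 1; upper rank = 50 × 0.980 = 49.
The 1st smallest replicate is 175.7; the 49th is 208.8.

(175.7, 208.8)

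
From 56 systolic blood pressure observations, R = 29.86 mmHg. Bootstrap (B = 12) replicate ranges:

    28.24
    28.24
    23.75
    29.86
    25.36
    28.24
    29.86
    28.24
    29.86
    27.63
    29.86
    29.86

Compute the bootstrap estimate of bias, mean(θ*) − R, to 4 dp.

mean(θ*) = (28.24 + 28.24 + 23.75 + 29.86 + 25.36 + 28.24 + 29.86 + 28.24 + 29.86 + 27.63 + 29.86 + 29.86) / 12 = 28.25000
bias = 28.25000 − 29.86

bias = −1.6100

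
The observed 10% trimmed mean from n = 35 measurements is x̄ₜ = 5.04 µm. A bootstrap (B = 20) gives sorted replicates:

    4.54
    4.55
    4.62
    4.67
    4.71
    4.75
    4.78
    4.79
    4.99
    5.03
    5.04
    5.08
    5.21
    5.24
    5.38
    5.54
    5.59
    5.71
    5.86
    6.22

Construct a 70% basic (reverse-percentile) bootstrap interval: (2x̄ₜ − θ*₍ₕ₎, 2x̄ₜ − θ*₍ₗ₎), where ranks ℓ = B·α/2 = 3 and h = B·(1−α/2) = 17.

(4.49, 5.46)

Percentile endpoints at ranks 3 and 17: θ*₍3₎ = 4.62, θ*₍17₎ = 5.59.
Basic interval reflects these around x̄ₜ:
  lower = 2 × 5.04 − 5.59 = 4.49
  upper = 2 × 5.04 − 4.62 = 5.46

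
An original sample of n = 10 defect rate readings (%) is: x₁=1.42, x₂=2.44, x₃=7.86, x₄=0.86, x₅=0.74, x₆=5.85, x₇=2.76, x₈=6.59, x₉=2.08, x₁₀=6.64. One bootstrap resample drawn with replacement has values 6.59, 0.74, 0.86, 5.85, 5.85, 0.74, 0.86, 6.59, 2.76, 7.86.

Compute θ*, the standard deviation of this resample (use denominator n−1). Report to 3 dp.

θ* = 2.935

Mean = 3.8700; sum of squared deviations = 77.5038
s² = 77.5038 / 9 = 8.6115
s = √8.6115 = 2.935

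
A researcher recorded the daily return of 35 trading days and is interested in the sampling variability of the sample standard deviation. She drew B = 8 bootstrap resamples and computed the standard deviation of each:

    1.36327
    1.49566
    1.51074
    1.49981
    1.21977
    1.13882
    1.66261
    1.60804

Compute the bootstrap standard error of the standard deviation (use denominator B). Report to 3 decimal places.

SE* = 0.171

Bootstrap SE is the standard deviation of the 8 replicate standard deviations.
Mean of replicates: (1.36327 + 1.49566 + 1.51074 + 1.49981 + 1.21977 + 1.13882 + 1.66261 + 1.60804) / 8 = 11.498720 / 8 = 1.437340
Sum of squared deviations: (−0.074070)² + (+0.058320)² + (+0.073400)² + (+0.062470)² + (−0.217570)² + (−0.298520)² + (+0.225270)² + (+0.170700)² = 0.234514
Variance = 0.234514 / 8 = 0.029314
SE* = √0.029314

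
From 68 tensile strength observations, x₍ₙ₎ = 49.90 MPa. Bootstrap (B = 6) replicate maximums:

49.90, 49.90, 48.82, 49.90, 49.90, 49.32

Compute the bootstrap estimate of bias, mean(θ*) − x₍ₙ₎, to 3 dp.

bias = −0.277

mean(θ*) = (49.90 + 49.90 + 48.82 + 49.90 + 49.90 + 49.32) / 6 = 49.6233
bias = 49.6233 − 49.90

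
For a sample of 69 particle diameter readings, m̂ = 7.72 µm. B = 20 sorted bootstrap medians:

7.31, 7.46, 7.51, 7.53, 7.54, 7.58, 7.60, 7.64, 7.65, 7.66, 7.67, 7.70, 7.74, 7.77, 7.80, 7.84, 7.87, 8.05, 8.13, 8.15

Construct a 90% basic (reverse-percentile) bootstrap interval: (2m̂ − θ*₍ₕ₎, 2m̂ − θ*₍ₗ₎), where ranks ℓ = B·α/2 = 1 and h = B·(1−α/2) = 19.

Percentile endpoints at ranks 1 and 19: θ*₍1₎ = 7.31, θ*₍19₎ = 8.13.
Basic interval reflects these around m̂:
  lower = 2 × 7.72 − 8.13 = 7.31
  upper = 2 × 7.72 − 7.31 = 8.13

(7.31, 8.13)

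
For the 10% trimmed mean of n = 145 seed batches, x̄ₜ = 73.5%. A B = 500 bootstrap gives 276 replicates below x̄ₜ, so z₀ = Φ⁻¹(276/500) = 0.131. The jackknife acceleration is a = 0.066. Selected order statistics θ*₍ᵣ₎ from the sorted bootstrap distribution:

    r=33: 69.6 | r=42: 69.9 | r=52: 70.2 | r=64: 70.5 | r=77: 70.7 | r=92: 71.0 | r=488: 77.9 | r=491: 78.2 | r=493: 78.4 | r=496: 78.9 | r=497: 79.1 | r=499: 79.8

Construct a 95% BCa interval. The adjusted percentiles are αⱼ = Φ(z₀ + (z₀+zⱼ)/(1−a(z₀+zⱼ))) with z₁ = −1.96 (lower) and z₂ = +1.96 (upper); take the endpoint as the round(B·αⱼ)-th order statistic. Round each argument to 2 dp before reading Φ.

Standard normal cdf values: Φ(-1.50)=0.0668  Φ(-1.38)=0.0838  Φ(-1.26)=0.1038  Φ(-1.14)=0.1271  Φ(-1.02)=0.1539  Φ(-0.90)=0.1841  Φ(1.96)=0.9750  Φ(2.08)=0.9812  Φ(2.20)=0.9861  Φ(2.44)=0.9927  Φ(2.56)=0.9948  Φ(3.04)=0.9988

(69.6, 79.1)

Lower: z₀ + z₁ = 0.131 + (-1.960) = -1.829; 1 − a(z₀+z₁) = 1 − (0.066)(-1.829) = 1.1207; argument = 0.131 + (-1.829)/1.1207 = -1.5010 → -1.50.
α₁ = Φ(-1.50) = 0.0668; rank = round(500 × 0.0668) = 33; θ*₍33₎ = 69.6.
Upper: z₀ + z₂ = 2.091; 1 − a(z₀+z₂) = 0.8620; argument = 2.5568 → 2.56; α₂ = 0.9948; rank = 497; θ*₍497₎ = 79.1.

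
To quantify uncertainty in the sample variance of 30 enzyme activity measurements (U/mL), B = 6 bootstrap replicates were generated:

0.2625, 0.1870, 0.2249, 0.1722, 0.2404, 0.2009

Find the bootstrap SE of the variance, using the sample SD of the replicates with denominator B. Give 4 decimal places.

SE* = 0.0311

Bootstrap SE is the standard deviation of the 6 replicate variances.
Mean of replicates: (0.2625 + 0.1870 + 0.2249 + 0.1722 + 0.2404 + 0.2009) / 6 = 1.28790 / 6 = 0.21465
Sum of squared deviations: (+0.04785)² + (−0.02765)² + (+0.01025)² + (−0.04245)² + (+0.02575)² + (−0.01375)² = 0.00581
Variance = 0.00581 / 6 = 0.00097
SE* = √0.00097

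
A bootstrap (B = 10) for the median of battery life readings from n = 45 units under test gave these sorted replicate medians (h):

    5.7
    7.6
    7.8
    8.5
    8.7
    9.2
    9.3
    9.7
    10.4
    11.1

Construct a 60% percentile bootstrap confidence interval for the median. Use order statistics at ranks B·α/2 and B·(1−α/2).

(7.6, 9.7)

α = 0.40; lower rank = 10 × 0.200 = 2; upper rank = 10 × 0.800 = 8.
The 2nd smallest replicate is 7.6; the 8th is 9.7.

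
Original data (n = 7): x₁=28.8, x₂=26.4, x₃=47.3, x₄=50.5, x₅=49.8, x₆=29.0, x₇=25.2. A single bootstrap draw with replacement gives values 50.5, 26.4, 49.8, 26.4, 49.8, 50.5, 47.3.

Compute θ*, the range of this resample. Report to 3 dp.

θ* = 24.100

Range = 50.5 − 26.4 = 24.100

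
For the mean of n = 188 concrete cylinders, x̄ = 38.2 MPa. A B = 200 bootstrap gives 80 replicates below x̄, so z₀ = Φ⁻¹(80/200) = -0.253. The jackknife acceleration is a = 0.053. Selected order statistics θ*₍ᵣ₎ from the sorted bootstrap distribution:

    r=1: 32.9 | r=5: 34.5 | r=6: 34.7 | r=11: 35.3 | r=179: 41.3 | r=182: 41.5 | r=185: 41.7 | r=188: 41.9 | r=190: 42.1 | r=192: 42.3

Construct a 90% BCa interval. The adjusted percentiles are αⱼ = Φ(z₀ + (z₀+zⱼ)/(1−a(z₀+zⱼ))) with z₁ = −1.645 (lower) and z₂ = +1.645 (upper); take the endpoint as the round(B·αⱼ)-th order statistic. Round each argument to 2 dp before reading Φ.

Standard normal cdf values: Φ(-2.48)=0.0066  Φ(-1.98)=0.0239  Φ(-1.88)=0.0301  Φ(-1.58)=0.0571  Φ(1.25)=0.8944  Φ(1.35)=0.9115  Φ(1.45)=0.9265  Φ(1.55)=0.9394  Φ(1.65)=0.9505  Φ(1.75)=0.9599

(34.5, 41.3)

Lower: z₀ + z₁ = -0.253 + (-1.645) = -1.898; 1 − a(z₀+z₁) = 1 − (0.053)(-1.898) = 1.1006; argument = -0.253 + (-1.898)/1.1006 = -1.9775 → -1.98.
α₁ = Φ(-1.98) = 0.0239; rank = round(200 × 0.0239) = 5; θ*₍5₎ = 34.5.
Upper: z₀ + z₂ = 1.392; 1 − a(z₀+z₂) = 0.9262; argument = 1.2499 → 1.25; α₂ = 0.8944; rank = 179; θ*₍179₎ = 41.3.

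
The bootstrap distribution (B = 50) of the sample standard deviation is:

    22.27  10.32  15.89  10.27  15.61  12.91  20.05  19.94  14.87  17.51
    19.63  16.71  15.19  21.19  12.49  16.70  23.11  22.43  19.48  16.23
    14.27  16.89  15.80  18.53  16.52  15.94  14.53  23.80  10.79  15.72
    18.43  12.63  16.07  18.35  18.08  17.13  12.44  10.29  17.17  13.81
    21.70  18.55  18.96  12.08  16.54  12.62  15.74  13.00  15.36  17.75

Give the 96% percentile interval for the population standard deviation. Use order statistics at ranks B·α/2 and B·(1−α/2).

(10.27, 23.11)

Sorted replicates: 10.27, 10.29, 10.32, 10.79, 12.08, 12.44, 12.49, 12.62, 12.63, 12.91, 13.00, 13.81, 14.27, 14.53, 14.87, 15.19, 15.36, 15.61, 15.72, 15.74, 15.80, 15.89, 15.94, 16.07, 16.23, 16.52, 16.54, 16.70, 16.71, 16.89, 17.13, 17.17, 17.51, 17.75, 18.08, 18.35, 18.43, 18.53, 18.55, 18.96, 19.48, 19.63, 19.94, 20.05, 21.19, 21.70, 22.27, 22.43, 23.11, 23.80
α = 0.04; lower rank = 50 × 0.020 = 1; upper rank = 50 × 0.980 = 49.
The 1st smallest replicate is 10.27; the 49th is 23.11.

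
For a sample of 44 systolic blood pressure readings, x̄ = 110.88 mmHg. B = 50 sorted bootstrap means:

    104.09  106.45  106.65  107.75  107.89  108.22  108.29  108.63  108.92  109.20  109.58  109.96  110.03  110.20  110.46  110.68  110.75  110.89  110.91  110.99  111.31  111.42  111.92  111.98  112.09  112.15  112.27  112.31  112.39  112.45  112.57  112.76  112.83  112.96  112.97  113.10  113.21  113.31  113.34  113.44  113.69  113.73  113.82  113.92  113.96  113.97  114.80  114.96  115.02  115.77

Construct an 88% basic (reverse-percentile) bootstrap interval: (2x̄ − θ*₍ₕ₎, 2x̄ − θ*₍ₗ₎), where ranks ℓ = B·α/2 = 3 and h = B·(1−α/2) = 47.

(106.96, 115.11)

Percentile endpoints at ranks 3 and 47: θ*₍3₎ = 106.65, θ*₍47₎ = 114.80.
Basic interval reflects these around x̄:
  lower = 2 × 110.88 − 114.80 = 106.96
  upper = 2 × 110.88 − 106.65 = 115.11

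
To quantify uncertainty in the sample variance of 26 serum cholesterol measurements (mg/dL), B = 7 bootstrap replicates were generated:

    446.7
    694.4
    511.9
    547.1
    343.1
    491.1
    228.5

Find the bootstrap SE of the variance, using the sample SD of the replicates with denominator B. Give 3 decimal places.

Bootstrap SE is the standard deviation of the 7 replicate variances.
Mean of replicates: (446.7 + 694.4 + 511.9 + 547.1 + 343.1 + 491.1 + 228.5) / 7 = 3262.8000 / 7 = 466.1143
Sum of squared deviations: (−19.4143)² + (+228.2857)² + (+45.7857)² + (+80.9857)² + (−123.0143)² + (+24.9857)² + (−237.6143)² = 133363.6486
Variance = 133363.6486 / 7 = 19051.9498
SE* = √19051.9498

SE* = 138.029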